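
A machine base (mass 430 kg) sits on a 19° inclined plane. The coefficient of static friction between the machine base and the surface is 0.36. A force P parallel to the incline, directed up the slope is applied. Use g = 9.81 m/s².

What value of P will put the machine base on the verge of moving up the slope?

P ≈ 2810 N

At impending motion up the slope, friction acts down-slope at its limit: f = μ_s N.
P is parallel to the surface, so N = m g cos θ = 3990 N.
Along the incline: P = m g sin θ + μ_s N = 1370 + 0.36×3990 = 2810 N.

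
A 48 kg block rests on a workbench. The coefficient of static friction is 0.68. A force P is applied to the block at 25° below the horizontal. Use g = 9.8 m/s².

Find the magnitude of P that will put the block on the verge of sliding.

N = m g + P sin α (the push presses the block into the workbench).
At impending slip, P cos α = μ_s N = μ_s (m g + P sin α).
Solving: P (cos α − μ_s sin α) = μ_s m g → P = 0.68×470/(cos 25° − 0.68 sin 25°) = 320/0.6189 = 517 N.

P ≈ 517 N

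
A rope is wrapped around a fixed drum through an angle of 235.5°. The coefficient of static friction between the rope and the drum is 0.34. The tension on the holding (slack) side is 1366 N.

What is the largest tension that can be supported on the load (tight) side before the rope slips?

T_max ≈ 5530 N

At impending slip the capstan equation gives T₂/T₁ = e^{μβ} with β in radians.
β = 235.5° × π/180 = 4.11 rad.
e^{μβ} = e^{0.34×4.11} = 4.045.
T₂ = T₁ · e^{μβ} = 1366 × 4.045 = 5530 N.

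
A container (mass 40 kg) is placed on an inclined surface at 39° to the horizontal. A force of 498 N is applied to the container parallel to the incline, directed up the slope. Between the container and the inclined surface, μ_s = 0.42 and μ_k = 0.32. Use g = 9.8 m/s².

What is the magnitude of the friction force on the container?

f ≈ 97.5 N (down the incline)

Perpendicular to the surface, N = m g cos θ = 40·9.8·cos 39° = 304.6 N.
The friction needed for equilibrium is m g sin θ − P = 246.7 − 498 = -251.3 N, measured positive up-slope.
The static-friction ceiling is μ_s N = 0.42 × 304.6 = 127.9 N.
|-251.3| exceeds 127.9 N, so the container slips up-slope; friction is kinetic, f = μ_k N = 0.32×304.6 = 97.5 N.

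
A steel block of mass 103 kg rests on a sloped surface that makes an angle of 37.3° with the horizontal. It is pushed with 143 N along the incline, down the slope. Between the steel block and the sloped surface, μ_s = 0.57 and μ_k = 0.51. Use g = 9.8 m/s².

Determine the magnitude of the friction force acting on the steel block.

f ≈ 410 N (up the incline)

Perpendicular to the surface, N = m g cos θ = 103·9.8·cos 37.3° = 803 N.
For equilibrium along the incline the friction force must supply f = m g sin θ + P = 611.7 + 143 = 754.7 N (positive meaning up-slope).
The static-friction ceiling is μ_s N = 0.57 × 803 = 457.7 N.
Since |754.7| > 457.7 N, static friction cannot hold it; the steel block slides down the incline and kinetic friction applies: f = μ_k N = 0.51 × 803 = 410 N.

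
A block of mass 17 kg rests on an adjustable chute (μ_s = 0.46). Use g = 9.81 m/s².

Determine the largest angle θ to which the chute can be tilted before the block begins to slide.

θ_max ≈ 24.7°

At the slip threshold, m g sin θ = μ_s · m g cos θ, so tan θ = μ_s.
θ_max = arctan(0.46) = 24.7°.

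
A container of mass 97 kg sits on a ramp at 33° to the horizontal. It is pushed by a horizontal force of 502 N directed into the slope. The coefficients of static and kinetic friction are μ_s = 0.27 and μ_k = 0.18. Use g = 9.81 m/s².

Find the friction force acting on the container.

Resolve perpendicular to the incline: N = m g cos θ + P sin θ = 97×9.81×cos 33° + 502×sin 33° = 1071 N.
Parallel to the incline: P cos θ − m g sin θ = 421 − 518.3 = -97.25 N; the friction needed to balance this is 97.25 N acting up the slope.
Maximum static friction: μ_s N = 0.27 × 1071 = 289.3 N.
|f_req| = 97.25 ≤ 289.3 N → the container is in equilibrium; friction equals the required value.

f ≈ 97.2 N (up the incline)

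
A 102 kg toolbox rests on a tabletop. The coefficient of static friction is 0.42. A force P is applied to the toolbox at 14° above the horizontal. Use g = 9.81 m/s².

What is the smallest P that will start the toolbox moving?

N = m g − P sin α (the pull lifts the toolbox).
At impending slip, P cos α = μ_s N = μ_s (m g − P sin α).
Solving: P (cos α + μ_s sin α) = μ_s m g → P = 0.42×1000/(cos 14° + 0.42 sin 14°) = 420/1.072 = 392 N.

P ≈ 392 N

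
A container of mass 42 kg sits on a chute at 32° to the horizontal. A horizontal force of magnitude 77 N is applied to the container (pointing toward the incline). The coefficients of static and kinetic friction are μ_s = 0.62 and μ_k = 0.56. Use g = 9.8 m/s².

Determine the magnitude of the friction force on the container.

Resolve perpendicular to the incline: N = m g cos θ + P sin θ = 42×9.8×cos 32° + 77×sin 32° = 389.9 N.
Parallel to the incline: P cos θ − m g sin θ = 65.3 − 218.1 = -152.8 N; the friction needed to balance this is 152.8 N acting up the slope.
Maximum static friction: μ_s N = 0.62 × 389.9 = 241.7 N.
|f_req| = 152.8 ≤ 241.7 N → the container is in equilibrium; friction equals the required value.

f ≈ 153 N (up the incline)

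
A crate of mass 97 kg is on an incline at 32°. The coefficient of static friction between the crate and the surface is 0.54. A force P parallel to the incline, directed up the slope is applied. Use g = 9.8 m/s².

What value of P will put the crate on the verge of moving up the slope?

At impending motion up the slope, friction acts down-slope at its limit: f = μ_s N.
P is parallel to the surface, so N = m g cos θ = 806 N.
Along the incline: P = m g sin θ + μ_s N = 504 + 0.54×806 = 939 N.

P ≈ 939 N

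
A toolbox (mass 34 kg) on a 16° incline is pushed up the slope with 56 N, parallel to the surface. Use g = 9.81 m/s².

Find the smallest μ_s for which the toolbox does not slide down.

μ_s,min ≈ 0.112

N = m g cos θ = 320.6 N.
Friction must make up the shortfall along the incline: f = m g sin θ − P = 91.94 − 56 = 35.94 N.
At the threshold f = μ_s N, so μ_s,min = 35.94/320.6 = 0.112.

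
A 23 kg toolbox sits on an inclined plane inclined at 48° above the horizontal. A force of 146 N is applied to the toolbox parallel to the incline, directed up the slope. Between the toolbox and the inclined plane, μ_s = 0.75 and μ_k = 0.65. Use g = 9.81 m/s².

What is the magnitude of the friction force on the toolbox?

Perpendicular to the surface, N = m g cos θ = 23·9.81·cos 48° = 151 N.
The friction needed for equilibrium is m g sin θ − P = 167.7 − 146 = 21.68 N, measured positive up-slope.
Maximum static friction available: μ_s N = 0.75 × 151 = 113.2 N.
Since |21.68| ≤ 113.2 N, static friction is sufficient; f equals the required value, not μ_s N.

f ≈ 21.7 N (up the incline)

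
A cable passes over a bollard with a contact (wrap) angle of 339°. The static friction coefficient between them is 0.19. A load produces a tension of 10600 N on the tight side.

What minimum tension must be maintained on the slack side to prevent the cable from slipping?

Capstan equation at impending slip: T_tight/T_slack = e^{μβ}.
β = 339° = 5.917 rad; e^{μβ} = e^{0.19×5.917} = 3.078.
T_slack = T_tight / e^{μβ} = 10600 / 3.078 = 3440 N.

T_min ≈ 3440 N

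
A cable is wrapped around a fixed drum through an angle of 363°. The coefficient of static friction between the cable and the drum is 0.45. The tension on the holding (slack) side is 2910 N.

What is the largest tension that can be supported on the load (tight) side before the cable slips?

T_max ≈ 50400 N

At impending slip the capstan equation gives T₂/T₁ = e^{μβ} with β in radians.
β = 363° × π/180 = 6.336 rad.
e^{μβ} = e^{0.45×6.336} = 17.3.
T₂ = T₁ · e^{μβ} = 2910 × 17.3 = 50400 N.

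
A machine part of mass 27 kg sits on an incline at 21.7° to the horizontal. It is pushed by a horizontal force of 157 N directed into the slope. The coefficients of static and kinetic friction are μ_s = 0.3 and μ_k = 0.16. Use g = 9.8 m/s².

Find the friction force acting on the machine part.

f ≈ 48 N (down the incline)

Resolve perpendicular to the incline: N = m g cos θ + P sin θ = 27×9.8×cos 21.7° + 157×sin 21.7° = 303.9 N.
Parallel to the incline: P cos θ − m g sin θ = 145.9 − 97.83 = 48.04 N; the friction needed to balance this is 48.04 N acting down the slope.
Maximum static friction: μ_s N = 0.3 × 303.9 = 91.17 N.
|f_req| = 48.04 ≤ 91.17 N → the machine part is in equilibrium; friction equals the required value.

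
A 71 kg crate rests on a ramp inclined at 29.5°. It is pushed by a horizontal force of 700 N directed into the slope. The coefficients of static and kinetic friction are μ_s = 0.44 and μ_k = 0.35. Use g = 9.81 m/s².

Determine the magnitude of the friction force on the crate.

f ≈ 266 N (down the incline)

The horizontal push has a component P sin θ into the surface, so N = m g cos θ + P sin θ = 606.2 + 344.7 = 950.9 N.
Parallel to the incline: P cos θ − m g sin θ = 609.2 − 343 = 266.3 N; the friction needed to balance this is 266.3 N acting down the slope.
The limit of static friction is μ_s N = 418.4 N.
Since 266.3 N is within the 418.4 N limit, the crate stays put and friction is exactly 266 N.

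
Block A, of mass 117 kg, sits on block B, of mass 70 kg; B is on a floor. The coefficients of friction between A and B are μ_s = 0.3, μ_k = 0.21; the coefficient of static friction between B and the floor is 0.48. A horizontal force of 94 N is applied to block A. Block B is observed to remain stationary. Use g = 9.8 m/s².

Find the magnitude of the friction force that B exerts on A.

The normal force B exerts on A is simply A's weight, N₁ = 1147 N.
Maximum static friction on A from B: μ_s N₁ = 0.3×1147 = 344 N.
Since P = 94 N ≤ 344 N, A does not slip on B; friction on A equals P = 94 N.
By Newton's third law B feels 94 N forward from A. With B stationary, the floor's static friction on B balances it: f₂ = 94 N (well within μ_s(m_A+m_B)g = 879.6 N).

f ≈ 94 N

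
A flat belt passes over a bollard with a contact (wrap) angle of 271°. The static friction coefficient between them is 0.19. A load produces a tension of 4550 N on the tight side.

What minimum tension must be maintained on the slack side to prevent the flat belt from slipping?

T_min ≈ 1850 N

Capstan equation at impending slip: T_tight/T_slack = e^{μβ}.
β = 271° = 4.73 rad; e^{μβ} = e^{0.19×4.73} = 2.456.
T_slack = T_tight / e^{μβ} = 4550 / 2.456 = 1850 N.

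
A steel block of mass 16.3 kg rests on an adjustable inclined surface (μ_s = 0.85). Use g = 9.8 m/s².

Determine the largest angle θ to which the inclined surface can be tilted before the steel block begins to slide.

θ_max ≈ 40.4°

At the slip threshold, m g sin θ = μ_s · m g cos θ, so tan θ = μ_s.
θ_max = arctan(0.85) = 40.4°.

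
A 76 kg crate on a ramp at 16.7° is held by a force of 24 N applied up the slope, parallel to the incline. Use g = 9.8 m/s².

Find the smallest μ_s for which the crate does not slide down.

μ_s,min ≈ 0.266

N = m g cos θ = 713.4 N.
Friction must make up the shortfall along the incline: f = m g sin θ − P = 214 − 24 = 190 N.
At the threshold f = μ_s N, so μ_s,min = 190/713.4 = 0.266.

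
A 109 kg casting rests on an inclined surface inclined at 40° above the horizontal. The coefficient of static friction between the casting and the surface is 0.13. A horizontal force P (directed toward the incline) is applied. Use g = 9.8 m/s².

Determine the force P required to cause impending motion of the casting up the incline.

At impending motion up the slope, friction acts down-slope at its limit: f = μ_s N.
Perpendicular to the incline: N = m g cos θ + P sin θ.
Along the incline: P cos θ = m g sin θ + μ_s N = m g sin θ + μ_s (m g cos θ + P sin θ).
Solving, P (cos θ − μ_s sin θ) = m g (sin θ + μ_s cos θ), so P = 109×9.8×(sin 40° + 0.13 cos 40°)/(cos 40° − 0.13 sin 40°) = 1070×0.7424/0.6825 = 1160 N.

P ≈ 1160 N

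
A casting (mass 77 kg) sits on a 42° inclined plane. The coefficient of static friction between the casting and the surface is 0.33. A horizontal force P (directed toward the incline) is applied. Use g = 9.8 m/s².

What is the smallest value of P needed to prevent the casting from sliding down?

P_min ≈ 332 N

The casting tends to slide down (tan θ > μ_s), so at the point of impending slip friction acts up-slope at its limit: f = μ_s N.
Perpendicular to the incline: N = m g cos θ + P sin θ.
Along the incline: P cos θ + μ_s N = m g sin θ, i.e. P cos θ + μ_s (m g cos θ + P sin θ) = m g sin θ.
Solving, P (cos θ + μ_s sin θ) = m g (sin θ − μ_s cos θ), so P = 755×0.4239/0.964 = 332 N.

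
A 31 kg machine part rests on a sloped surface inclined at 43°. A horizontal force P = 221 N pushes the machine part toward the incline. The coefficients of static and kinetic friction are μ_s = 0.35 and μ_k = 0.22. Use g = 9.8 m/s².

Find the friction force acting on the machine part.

f ≈ 45.6 N (up the incline)

Normal direction: N = m g cos θ + P sin θ = 372.9 N.
Parallel to the incline: P cos θ − m g sin θ = 161.6 − 207.2 = -45.56 N; the friction needed to balance this is 45.56 N acting up the slope.
The limit of static friction is μ_s N = 130.5 N.
Since 45.56 N is within the 130.5 N limit, the machine part stays put and friction is exactly 45.6 N.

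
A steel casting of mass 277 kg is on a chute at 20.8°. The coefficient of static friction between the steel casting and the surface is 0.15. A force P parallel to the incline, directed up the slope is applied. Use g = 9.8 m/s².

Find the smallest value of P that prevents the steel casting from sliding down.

The steel casting tends to slide down (tan θ > μ_s), so at the point of impending slip friction acts up-slope at its limit: f = μ_s N.
P is parallel to the surface, so N = m g cos θ = 2540 N.
Along the incline: P + μ_s N = m g sin θ, so P = 964 − 0.15×2540 = 583 N.

P_min ≈ 583 N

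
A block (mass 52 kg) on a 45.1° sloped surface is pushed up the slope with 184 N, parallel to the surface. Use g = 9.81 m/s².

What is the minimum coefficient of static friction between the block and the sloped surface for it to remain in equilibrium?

μ_s,min ≈ 0.492

N = m g cos θ = 360.1 N.
Friction must make up the shortfall along the incline: f = m g sin θ − P = 361.3 − 184 = 177.3 N.
At the threshold f = μ_s N, so μ_s,min = 177.3/360.1 = 0.492.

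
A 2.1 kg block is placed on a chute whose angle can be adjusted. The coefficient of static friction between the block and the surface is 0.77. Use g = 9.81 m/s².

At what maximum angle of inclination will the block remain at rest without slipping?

At the slip threshold, m g sin θ = μ_s · m g cos θ, so tan θ = μ_s.
θ_max = arctan(0.77) = 37.6°.

θ_max ≈ 37.6°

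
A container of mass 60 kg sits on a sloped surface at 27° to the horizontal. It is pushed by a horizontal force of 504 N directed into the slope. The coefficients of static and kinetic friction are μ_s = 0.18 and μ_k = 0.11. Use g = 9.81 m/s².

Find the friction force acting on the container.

The horizontal push has a component P sin θ into the surface, so N = m g cos θ + P sin θ = 524.4 + 228.8 = 753.3 N.
Along the incline, the net driving force (taking up-slope positive) is P cos θ − m g sin θ = 449.1 − 267.2 = 181.8 N, so equilibrium requires friction f = -181.8 N (down-slope).
The limit of static friction is μ_s N = 135.6 N.
The required 181.8 N exceeds the static limit, so the container slides up-slope and f = μ_k N = 0.11×753.3 = 82.9 N.

f ≈ 82.9 N (down the incline)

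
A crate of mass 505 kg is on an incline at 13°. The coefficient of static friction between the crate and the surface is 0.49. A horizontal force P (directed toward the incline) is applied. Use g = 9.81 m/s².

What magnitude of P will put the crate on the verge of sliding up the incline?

At impending motion up the slope, friction acts down-slope at its limit: f = μ_s N.
Perpendicular to the incline: N = m g cos θ + P sin θ.
Along the incline: P cos θ = m g sin θ + μ_s N = m g sin θ + μ_s (m g cos θ + P sin θ).
Solving, P (cos θ − μ_s sin θ) = m g (sin θ + μ_s cos θ), so P = 505×9.81×(sin 13° + 0.49 cos 13°)/(cos 13° − 0.49 sin 13°) = 4950×0.7024/0.8641 = 4030 N.

P ≈ 4030 N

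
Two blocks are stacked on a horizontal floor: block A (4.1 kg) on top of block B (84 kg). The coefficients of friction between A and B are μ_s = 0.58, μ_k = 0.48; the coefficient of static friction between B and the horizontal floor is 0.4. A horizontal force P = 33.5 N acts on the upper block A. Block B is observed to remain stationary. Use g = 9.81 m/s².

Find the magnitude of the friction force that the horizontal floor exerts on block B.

f ≈ 19.3 N

Normal force at the A–B interface: N₁ = m_A g = 40.22 N.
Maximum static friction on A from B: μ_s N₁ = 0.58×40.22 = 23.33 N.
P = 33.5 N exceeds that limit, so A slips over B and the interface friction becomes kinetic: f₁ = μ_k N₁ = 0.48×40.22 = 19.3 N.
B experiences an equal 19.3 N forward from A (third law). B is in equilibrium, so the floor supplies f₂ = 19.3 N of static friction (limit μ_s(m_A+m_B)g = 345.7 N, not exceeded).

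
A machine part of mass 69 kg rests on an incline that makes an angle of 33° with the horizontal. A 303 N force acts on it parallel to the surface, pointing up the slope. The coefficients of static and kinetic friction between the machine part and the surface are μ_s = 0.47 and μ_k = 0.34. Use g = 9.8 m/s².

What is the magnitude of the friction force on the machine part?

The normal reaction is N = m g cos θ = 567.1 N.
For equilibrium along the incline the friction force must supply f = m g sin θ − P = 368.3 − 303 = 65.28 N (positive meaning up-slope).
The static-friction ceiling is μ_s N = 0.47 × 567.1 = 266.5 N.
Since |65.28| ≤ 266.5 N, static friction is sufficient; f equals the required value, not μ_s N.

f ≈ 65.3 N (up the incline)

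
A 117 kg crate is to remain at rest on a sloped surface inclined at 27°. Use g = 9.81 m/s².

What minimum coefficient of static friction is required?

At the slip threshold m g sin θ = μ_s m g cos θ, so μ_s,min = tan θ.
μ_s,min = tan 27° = 0.51.

μ_s,min ≈ 0.51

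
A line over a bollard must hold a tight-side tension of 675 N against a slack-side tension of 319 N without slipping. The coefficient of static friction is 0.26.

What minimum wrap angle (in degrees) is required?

β_min ≈ 165°

T₂/T₁ = e^{μβ} → β = ln(T₂/T₁)/μ.
β = ln(675/319)/0.26 = 0.7495/0.26 = 2.883 rad.
In degrees: β = 2.883 × 180/π = 165°.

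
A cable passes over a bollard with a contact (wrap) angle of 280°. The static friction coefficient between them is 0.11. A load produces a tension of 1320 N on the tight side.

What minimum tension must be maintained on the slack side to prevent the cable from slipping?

T_min ≈ 771 N

Capstan equation at impending slip: T_tight/T_slack = e^{μβ}.
β = 280° = 4.887 rad; e^{μβ} = e^{0.11×4.887} = 1.712.
T_slack = T_tight / e^{μβ} = 1320 / 1.712 = 771 N.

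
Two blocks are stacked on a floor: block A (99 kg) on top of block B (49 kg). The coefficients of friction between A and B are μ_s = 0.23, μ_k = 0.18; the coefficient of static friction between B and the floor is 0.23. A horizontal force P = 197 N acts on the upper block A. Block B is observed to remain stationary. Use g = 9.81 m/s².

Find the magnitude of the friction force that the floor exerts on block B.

f ≈ 197 N

Between the blocks, N₁ = m_A g = 971.2 N.
Maximum static friction on A from B: μ_s N₁ = 0.23×971.2 = 223.4 N.
P = 197 N is within that limit, so A and B move together (both at rest); the A–B friction is simply f₁ = P = 197 N.
B experiences an equal 197 N forward from A (third law). B is in equilibrium, so the floor supplies f₂ = 197 N of static friction (limit μ_s(m_A+m_B)g = 333.9 N, not exceeded).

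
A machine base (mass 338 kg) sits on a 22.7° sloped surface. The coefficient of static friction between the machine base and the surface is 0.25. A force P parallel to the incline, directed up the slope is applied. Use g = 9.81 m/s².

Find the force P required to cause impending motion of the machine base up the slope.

At impending motion up the slope, friction acts down-slope at its limit: f = μ_s N.
P is parallel to the surface, so N = m g cos θ = 3060 N.
Along the incline: P = m g sin θ + μ_s N = 1280 + 0.25×3060 = 2040 N.

P ≈ 2040 N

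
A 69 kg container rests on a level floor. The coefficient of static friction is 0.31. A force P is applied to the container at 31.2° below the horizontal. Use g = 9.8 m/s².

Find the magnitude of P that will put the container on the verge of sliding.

N = m g + P sin α (the push presses the container into the level floor).
At impending slip, P cos α = μ_s N = μ_s (m g + P sin α).
Solving: P (cos α − μ_s sin α) = μ_s m g → P = 0.31×676/(cos 31.2° − 0.31 sin 31.2°) = 210/0.6948 = 302 N.

P ≈ 302 N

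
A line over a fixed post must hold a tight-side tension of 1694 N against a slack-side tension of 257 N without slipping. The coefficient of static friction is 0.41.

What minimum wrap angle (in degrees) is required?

β_min ≈ 264°

T₂/T₁ = e^{μβ} → β = ln(T₂/T₁)/μ.
β = ln(1694/257)/0.41 = 1.886/0.41 = 4.599 rad.
In degrees: β = 4.599 × 180/π = 264°.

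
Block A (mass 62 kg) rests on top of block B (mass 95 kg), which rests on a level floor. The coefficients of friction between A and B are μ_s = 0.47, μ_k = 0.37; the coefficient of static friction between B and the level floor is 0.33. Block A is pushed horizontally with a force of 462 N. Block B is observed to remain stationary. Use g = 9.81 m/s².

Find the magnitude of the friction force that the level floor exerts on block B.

f ≈ 225 N

Normal force at the A–B interface: N₁ = m_A g = 608.2 N.
So the A–B interface can sustain at most μ_s N₁ = 285.9 N of static friction.
Since P = 462 N > 285.9 N, A slides on B; the A–B friction is kinetic: f₁ = μ_k N₁ = 0.37×608.2 = 225 N.
By Newton's third law B feels 225 N forward from A. With B stationary, the floor's static friction on B balances it: f₂ = 225 N (well within μ_s(m_A+m_B)g = 508.3 N).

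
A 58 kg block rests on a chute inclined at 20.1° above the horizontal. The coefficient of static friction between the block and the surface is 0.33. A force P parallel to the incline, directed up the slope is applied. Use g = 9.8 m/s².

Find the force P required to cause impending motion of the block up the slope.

P ≈ 371 N

At impending motion up the slope, friction acts down-slope at its limit: f = μ_s N.
P is parallel to the surface, so N = m g cos θ = 534 N.
Along the incline: P = m g sin θ + μ_s N = 195 + 0.33×534 = 371 N.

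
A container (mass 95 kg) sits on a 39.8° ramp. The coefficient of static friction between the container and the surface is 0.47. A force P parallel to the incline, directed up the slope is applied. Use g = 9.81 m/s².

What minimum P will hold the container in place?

The container tends to slide down (tan θ > μ_s), so at the point of impending slip friction acts up-slope at its limit: f = μ_s N.
P is parallel to the surface, so N = m g cos θ = 716 N.
Along the incline: P + μ_s N = m g sin θ, so P = 597 − 0.47×716 = 260 N.

P_min ≈ 260 N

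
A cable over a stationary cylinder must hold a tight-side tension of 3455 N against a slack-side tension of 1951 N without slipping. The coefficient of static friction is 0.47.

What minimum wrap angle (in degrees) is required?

β_min ≈ 69.7°

T₂/T₁ = e^{μβ} → β = ln(T₂/T₁)/μ.
β = ln(3455/1951)/0.47 = 0.5715/0.47 = 1.216 rad.
In degrees: β = 1.216 × 180/π = 69.7°.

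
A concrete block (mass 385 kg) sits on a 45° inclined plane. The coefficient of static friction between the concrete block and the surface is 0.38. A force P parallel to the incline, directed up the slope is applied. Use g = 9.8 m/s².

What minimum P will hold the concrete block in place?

The concrete block tends to slide down (tan θ > μ_s), so at the point of impending slip friction acts up-slope at its limit: f = μ_s N.
P is parallel to the surface, so N = m g cos θ = 2670 N.
Along the incline: P + μ_s N = m g sin θ, so P = 2670 − 0.38×2670 = 1650 N.

P_min ≈ 1650 N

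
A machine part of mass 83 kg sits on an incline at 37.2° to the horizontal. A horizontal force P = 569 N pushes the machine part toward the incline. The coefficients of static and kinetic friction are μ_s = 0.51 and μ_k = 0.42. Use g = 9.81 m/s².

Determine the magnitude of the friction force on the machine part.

f ≈ 39.1 N (up the incline)

Resolve perpendicular to the incline: N = m g cos θ + P sin θ = 83×9.81×cos 37.2° + 569×sin 37.2° = 992.6 N.
Parallel to the incline: P cos θ − m g sin θ = 453.2 − 492.3 = -39.06 N; the friction needed to balance this is 39.06 N acting up the slope.
The limit of static friction is μ_s N = 506.2 N.
|f_req| = 39.06 ≤ 506.2 N → the machine part is in equilibrium; friction equals the required value.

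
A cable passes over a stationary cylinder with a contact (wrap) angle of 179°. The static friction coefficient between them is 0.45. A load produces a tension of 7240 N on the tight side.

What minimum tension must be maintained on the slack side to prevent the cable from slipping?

T_min ≈ 1770 N

Capstan equation at impending slip: T_tight/T_slack = e^{μβ}.
β = 179° = 3.124 rad; e^{μβ} = e^{0.45×3.124} = 4.079.
T_slack = T_tight / e^{μβ} = 7240 / 4.079 = 1770 N.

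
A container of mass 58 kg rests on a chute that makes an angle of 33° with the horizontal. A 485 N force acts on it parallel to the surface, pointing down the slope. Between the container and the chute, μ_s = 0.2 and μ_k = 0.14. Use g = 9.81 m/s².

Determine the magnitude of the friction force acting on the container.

Normal force: N = m g cos θ = 58 × 9.81 × cos 33° = 477.2 N.
The friction needed for equilibrium is m g sin θ + P = 309.9 + 485 = 794.9 N, measured positive up-slope.
Maximum static friction available: μ_s N = 0.2 × 477.2 = 95.44 N.
Since |794.9| > 95.44 N, static friction cannot hold it; the container slides down the incline and kinetic friction applies: f = μ_k N = 0.14 × 477.2 = 66.8 N.

f ≈ 66.8 N (up the incline)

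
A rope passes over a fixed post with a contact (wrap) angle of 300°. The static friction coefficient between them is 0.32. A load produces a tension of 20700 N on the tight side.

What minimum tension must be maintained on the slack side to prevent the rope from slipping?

Capstan equation at impending slip: T_tight/T_slack = e^{μβ}.
β = 300° = 5.236 rad; e^{μβ} = e^{0.32×5.236} = 5.342.
T_slack = T_tight / e^{μβ} = 20700 / 5.342 = 3880 N.

T_min ≈ 3880 N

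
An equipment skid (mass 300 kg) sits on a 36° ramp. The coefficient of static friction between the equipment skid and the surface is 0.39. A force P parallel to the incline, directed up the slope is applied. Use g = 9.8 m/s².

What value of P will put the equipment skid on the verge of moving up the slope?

At impending motion up the slope, friction acts down-slope at its limit: f = μ_s N.
P is parallel to the surface, so N = m g cos θ = 2380 N.
Along the incline: P = m g sin θ + μ_s N = 1730 + 0.39×2380 = 2660 N.

P ≈ 2660 N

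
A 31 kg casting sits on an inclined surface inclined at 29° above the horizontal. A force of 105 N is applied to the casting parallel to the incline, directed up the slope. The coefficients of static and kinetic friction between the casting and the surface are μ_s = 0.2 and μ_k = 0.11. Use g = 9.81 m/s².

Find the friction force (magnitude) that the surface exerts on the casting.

Perpendicular to the surface, N = m g cos θ = 31·9.81·cos 29° = 266 N.
Parallel to the incline, ΣF = 0 gives f = m g sin θ − P = 147.4 − 105 = 42.44 N (up-slope positive).
Static friction can supply at most μ_s N = 53.2 N.
Since |42.44| ≤ 53.2 N, the casting remains in static equilibrium and friction takes exactly the required value.

f ≈ 42.4 N (up the incline)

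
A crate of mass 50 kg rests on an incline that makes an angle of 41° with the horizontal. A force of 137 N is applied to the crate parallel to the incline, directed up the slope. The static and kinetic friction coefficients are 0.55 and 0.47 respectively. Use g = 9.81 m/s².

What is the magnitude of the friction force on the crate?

Perpendicular to the surface, N = m g cos θ = 50·9.81·cos 41° = 370.2 N.
For equilibrium along the incline the friction force must supply f = m g sin θ − P = 321.8 − 137 = 184.8 N (positive meaning up-slope).
The static-friction ceiling is μ_s N = 0.55 × 370.2 = 203.6 N.
Since |184.8| ≤ 203.6 N, static friction is sufficient; f equals the required value, not μ_s N.

f ≈ 185 N (up the incline)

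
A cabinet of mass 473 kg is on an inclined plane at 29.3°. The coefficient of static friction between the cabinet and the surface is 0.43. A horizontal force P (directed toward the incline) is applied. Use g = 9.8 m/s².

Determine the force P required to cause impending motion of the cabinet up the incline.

At impending motion up the slope, friction acts down-slope at its limit: f = μ_s N.
Perpendicular to the incline: N = m g cos θ + P sin θ.
Along the incline: P cos θ = m g sin θ + μ_s N = m g sin θ + μ_s (m g cos θ + P sin θ).
Solving, P (cos θ − μ_s sin θ) = m g (sin θ + μ_s cos θ), so P = 473×9.8×(sin 29.3° + 0.43 cos 29.3°)/(cos 29.3° − 0.43 sin 29.3°) = 4640×0.8644/0.6616 = 6060 N.

P ≈ 6060 N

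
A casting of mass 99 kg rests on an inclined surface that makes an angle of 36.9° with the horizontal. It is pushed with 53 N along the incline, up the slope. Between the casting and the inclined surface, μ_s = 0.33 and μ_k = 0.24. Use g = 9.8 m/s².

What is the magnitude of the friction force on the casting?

Perpendicular to the surface, N = m g cos θ = 99·9.8·cos 36.9° = 775.9 N.
For equilibrium along the incline the friction force must supply f = m g sin θ − P = 582.5 − 53 = 529.5 N (positive meaning up-slope).
The static-friction ceiling is μ_s N = 0.33 × 775.9 = 256 N.
|529.5| exceeds 256 N, so the casting slips down-slope; friction is kinetic, f = μ_k N = 0.24×775.9 = 186 N.

f ≈ 186 N (up the incline)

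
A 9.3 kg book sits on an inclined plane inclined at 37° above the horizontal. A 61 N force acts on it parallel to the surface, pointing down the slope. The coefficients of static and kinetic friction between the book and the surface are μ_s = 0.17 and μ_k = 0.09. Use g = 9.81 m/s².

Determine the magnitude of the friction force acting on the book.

Normal force: N = m g cos θ = 9.3 × 9.81 × cos 37° = 72.86 N.
For equilibrium along the incline the friction force must supply f = m g sin θ + P = 54.91 + 61 = 115.9 N (positive meaning up-slope).
Maximum static friction available: μ_s N = 0.17 × 72.86 = 12.39 N.
Since |115.9| > 12.39 N, static friction cannot hold it; the book slides down the incline and kinetic friction applies: f = μ_k N = 0.09 × 72.86 = 6.56 N.

f ≈ 6.56 N (up the incline)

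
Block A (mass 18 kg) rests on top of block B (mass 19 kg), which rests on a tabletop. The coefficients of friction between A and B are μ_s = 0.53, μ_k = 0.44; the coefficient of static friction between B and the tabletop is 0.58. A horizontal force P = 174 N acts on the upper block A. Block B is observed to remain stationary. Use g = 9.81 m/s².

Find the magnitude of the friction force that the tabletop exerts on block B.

Normal force at the A–B interface: N₁ = m_A g = 176.6 N.
So the A–B interface can sustain at most μ_s N₁ = 93.59 N of static friction.
P = 174 N exceeds that limit, so A slips over B and the interface friction becomes kinetic: f₁ = μ_k N₁ = 0.44×176.6 = 77.7 N.
By Newton's third law B feels 77.7 N forward from A. With B stationary, the floor's static friction on B balances it: f₂ = 77.7 N (well within μ_s(m_A+m_B)g = 210.5 N).

f ≈ 77.7 N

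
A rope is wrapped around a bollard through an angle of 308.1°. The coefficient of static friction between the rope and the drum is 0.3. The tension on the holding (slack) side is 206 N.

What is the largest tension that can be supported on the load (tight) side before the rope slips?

At impending slip the capstan equation gives T₂/T₁ = e^{μβ} with β in radians.
β = 308.1° × π/180 = 5.377 rad.
e^{μβ} = e^{0.3×5.377} = 5.019.
T₂ = T₁ · e^{μβ} = 206 × 5.019 = 1030 N.

T_max ≈ 1030 N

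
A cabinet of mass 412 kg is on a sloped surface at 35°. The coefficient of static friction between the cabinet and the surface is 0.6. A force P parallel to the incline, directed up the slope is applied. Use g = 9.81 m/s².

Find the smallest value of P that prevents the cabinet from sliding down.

P_min ≈ 332 N

The cabinet tends to slide down (tan θ > μ_s), so at the point of impending slip friction acts up-slope at its limit: f = μ_s N.
P is parallel to the surface, so N = m g cos θ = 3310 N.
Along the incline: P + μ_s N = m g sin θ, so P = 2320 − 0.6×3310 = 332 N.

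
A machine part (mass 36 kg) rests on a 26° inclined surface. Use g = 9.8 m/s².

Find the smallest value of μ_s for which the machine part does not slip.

μ_s,min ≈ 0.488

At the slip threshold m g sin θ = μ_s m g cos θ, so μ_s,min = tan θ.
μ_s,min = tan 26° = 0.488.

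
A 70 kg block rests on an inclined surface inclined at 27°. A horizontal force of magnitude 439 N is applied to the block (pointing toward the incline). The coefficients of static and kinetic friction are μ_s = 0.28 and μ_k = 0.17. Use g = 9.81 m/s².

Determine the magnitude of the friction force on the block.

f ≈ 79.4 N (down the incline)

Normal direction: N = m g cos θ + P sin θ = 811.2 N.
Parallel to the incline: P cos θ − m g sin θ = 391.2 − 311.8 = 79.4 N; the friction needed to balance this is 79.4 N acting down the slope.
The limit of static friction is μ_s N = 227.1 N.
Since 79.4 N is within the 227.1 N limit, the block stays put and friction is exactly 79.4 N.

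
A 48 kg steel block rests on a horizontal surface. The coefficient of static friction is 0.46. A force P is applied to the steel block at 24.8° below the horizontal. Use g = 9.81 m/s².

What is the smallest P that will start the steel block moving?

N = m g + P sin α (the push presses the steel block into the horizontal surface).
At impending slip, P cos α = μ_s N = μ_s (m g + P sin α).
Solving: P (cos α − μ_s sin α) = μ_s m g → P = 0.46×471/(cos 24.8° − 0.46 sin 24.8°) = 217/0.7148 = 303 N.

P ≈ 303 N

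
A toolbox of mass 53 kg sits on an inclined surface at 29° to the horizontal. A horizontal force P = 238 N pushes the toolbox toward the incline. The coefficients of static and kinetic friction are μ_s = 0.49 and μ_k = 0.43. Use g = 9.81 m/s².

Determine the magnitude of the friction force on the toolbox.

Resolve perpendicular to the incline: N = m g cos θ + P sin θ = 53×9.81×cos 29° + 238×sin 29° = 570.1 N.
Parallel to the incline: P cos θ − m g sin θ = 208.2 − 252.1 = -43.91 N; the friction needed to balance this is 43.91 N acting up the slope.
The limit of static friction is μ_s N = 279.4 N.
|f_req| = 43.91 ≤ 279.4 N → the toolbox is in equilibrium; friction equals the required value.

f ≈ 43.9 N (up the incline)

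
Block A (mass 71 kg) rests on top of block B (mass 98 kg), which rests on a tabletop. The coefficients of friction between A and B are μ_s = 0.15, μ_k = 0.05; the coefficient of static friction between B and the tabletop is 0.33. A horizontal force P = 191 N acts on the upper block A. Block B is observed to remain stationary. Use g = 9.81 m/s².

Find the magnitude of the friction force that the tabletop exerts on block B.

f ≈ 34.8 N

Normal force at the A–B interface: N₁ = m_A g = 696.5 N.
Maximum static friction on A from B: μ_s N₁ = 0.15×696.5 = 104.5 N.
Since P = 191 N > 104.5 N, A slides on B; the A–B friction is kinetic: f₁ = μ_k N₁ = 0.05×696.5 = 34.8 N.
By Newton's third law B feels 34.8 N forward from A. With B stationary, the floor's static friction on B balances it: f₂ = 34.8 N (well within μ_s(m_A+m_B)g = 547.1 N).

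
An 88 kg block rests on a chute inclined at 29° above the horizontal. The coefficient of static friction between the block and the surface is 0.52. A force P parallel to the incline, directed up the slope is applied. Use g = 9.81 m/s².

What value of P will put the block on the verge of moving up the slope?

P ≈ 811 N

At impending motion up the slope, friction acts down-slope at its limit: f = μ_s N.
P is parallel to the surface, so N = m g cos θ = 755 N.
Along the incline: P = m g sin θ + μ_s N = 419 + 0.52×755 = 811 N.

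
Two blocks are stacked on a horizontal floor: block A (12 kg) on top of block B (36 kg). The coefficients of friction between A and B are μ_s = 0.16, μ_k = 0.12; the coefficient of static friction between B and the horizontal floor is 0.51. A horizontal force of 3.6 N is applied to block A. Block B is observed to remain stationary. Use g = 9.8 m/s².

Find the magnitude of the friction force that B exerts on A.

Normal force at the A–B interface: N₁ = m_A g = 117.6 N.
Maximum static friction on A from B: μ_s N₁ = 0.16×117.6 = 18.82 N.
Since P = 3.6 N ≤ 18.82 N, A does not slip on B; friction on A equals P = 3.6 N.
B experiences an equal 3.6 N forward from A (third law). B is in equilibrium, so the floor supplies f₂ = 3.6 N of static friction (limit μ_s(m_A+m_B)g = 239.9 N, not exceeded).

f ≈ 3.6 N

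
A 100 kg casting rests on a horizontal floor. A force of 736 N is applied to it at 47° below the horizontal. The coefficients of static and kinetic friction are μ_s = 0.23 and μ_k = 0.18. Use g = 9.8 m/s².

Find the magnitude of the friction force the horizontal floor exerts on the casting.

f ≈ 273 N

Vertical equilibrium gives N = m g + P sin α = 1518 N.
Horizontally, friction must balance P cos α = 502 N.
μ_s N = 0.23 × 1518 = 349.2 N.
502 > 349.2 N → the casting slides; f = μ_k N = 0.18×1518 = 273 N.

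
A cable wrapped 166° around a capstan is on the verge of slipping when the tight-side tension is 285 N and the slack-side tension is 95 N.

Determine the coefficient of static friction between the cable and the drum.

T₂/T₁ = e^{μβ} → μ = ln(T₂/T₁)/β.
β = 166° = 2.897 rad.
μ = ln(285/95)/2.897 = ln(3)/2.897 = 0.379.

μ ≈ 0.379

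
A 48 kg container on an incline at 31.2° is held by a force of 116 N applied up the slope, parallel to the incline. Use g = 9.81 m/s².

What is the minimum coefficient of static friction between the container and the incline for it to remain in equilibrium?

N = m g cos θ = 402.8 N.
Friction must make up the shortfall along the incline: f = m g sin θ − P = 243.9 − 116 = 127.9 N.
At the threshold f = μ_s N, so μ_s,min = 127.9/402.8 = 0.318.

μ_s,min ≈ 0.318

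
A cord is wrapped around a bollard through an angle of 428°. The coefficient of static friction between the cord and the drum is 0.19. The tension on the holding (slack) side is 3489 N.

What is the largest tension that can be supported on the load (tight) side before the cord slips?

At impending slip the capstan equation gives T₂/T₁ = e^{μβ} with β in radians.
β = 428° × π/180 = 7.47 rad.
e^{μβ} = e^{0.19×7.47} = 4.134.
T₂ = T₁ · e^{μβ} = 3489 × 4.134 = 14400 N.

T_max ≈ 14400 N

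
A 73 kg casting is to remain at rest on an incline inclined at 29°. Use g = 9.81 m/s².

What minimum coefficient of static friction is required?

μ_s,min ≈ 0.554

At the slip threshold m g sin θ = μ_s m g cos θ, so μ_s,min = tan θ.
μ_s,min = tan 29° = 0.554.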